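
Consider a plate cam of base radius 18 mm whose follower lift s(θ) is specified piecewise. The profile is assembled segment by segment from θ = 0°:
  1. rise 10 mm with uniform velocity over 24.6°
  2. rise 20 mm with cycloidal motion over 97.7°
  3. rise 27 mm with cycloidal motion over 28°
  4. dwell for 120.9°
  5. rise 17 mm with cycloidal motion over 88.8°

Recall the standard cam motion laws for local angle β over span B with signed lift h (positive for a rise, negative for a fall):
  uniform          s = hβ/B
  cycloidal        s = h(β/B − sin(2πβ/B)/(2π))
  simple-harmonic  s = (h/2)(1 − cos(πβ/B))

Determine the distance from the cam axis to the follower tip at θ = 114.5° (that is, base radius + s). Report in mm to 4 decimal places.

seg 1 [0°–24.6°] uniform, h=10: full span → s += 10 → s = 10.0000
seg 2 [24.6°–122.3°] cycloidal, h=20: θ=114.5° here. β=89.9, B=97.7. 20·(0.9202 − sin(2π·0.9202)/(2π)) = 19.9339 → s = 29.9339
radial distance = base radius + s = 18 + 29.9339 = 47.9339

47.9339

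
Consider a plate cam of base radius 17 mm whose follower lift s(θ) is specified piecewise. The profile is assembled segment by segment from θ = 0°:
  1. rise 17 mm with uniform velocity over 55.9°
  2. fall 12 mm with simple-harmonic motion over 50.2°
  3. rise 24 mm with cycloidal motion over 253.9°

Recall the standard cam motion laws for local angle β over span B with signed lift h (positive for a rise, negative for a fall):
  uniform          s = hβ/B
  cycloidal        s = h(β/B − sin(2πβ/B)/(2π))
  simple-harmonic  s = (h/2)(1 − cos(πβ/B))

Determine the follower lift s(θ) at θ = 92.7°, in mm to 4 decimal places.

seg 1 [0°–55.9°] uniform, h=17: full span → s += 17 → s = 17.0000
seg 2 [55.9°–106.1°] simple-harmonic, h=-12: θ=92.7° here. β=36.8, B=50.2. -12/2·(1 − cos(π·0.7331)) = -10.0111 → s = 6.9889

6.9889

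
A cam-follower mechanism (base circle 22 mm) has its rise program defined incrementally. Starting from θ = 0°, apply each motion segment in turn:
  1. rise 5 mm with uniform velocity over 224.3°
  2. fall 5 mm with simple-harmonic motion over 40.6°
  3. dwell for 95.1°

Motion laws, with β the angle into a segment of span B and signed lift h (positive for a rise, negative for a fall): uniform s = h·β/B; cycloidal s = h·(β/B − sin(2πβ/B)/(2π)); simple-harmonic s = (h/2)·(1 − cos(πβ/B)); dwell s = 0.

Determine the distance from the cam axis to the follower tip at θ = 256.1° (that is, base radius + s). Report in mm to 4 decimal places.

seg 1 [0°–224.3°] uniform, h=5: full span → s += 5 → s = 5.0000
seg 2 [224.3°–264.9°] simple-harmonic, h=-5: θ=256.1° here. β=31.8, B=40.6. -5/2·(1 − cos(π·0.7833)) = -4.4425 → s = 0.5575
radial distance = base radius + s = 22 + 0.5575 = 22.5575

22.5575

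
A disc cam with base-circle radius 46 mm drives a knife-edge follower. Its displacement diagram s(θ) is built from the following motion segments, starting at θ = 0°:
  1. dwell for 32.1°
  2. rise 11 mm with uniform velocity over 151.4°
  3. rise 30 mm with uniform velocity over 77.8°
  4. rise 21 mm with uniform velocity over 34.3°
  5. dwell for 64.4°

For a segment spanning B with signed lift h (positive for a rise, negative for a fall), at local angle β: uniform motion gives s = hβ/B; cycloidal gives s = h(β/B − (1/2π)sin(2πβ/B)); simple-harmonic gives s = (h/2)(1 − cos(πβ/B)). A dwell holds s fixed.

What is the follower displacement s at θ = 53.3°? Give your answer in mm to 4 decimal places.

seg 1 [0°–32.1°] dwell: s stays 0.0000
seg 2 [32.1°–183.5°] uniform, h=11: θ=53.3° here. β=21.2, B=151.4. 11·21.2/151.4 = 1.5403 → s = 1.5403

1.5403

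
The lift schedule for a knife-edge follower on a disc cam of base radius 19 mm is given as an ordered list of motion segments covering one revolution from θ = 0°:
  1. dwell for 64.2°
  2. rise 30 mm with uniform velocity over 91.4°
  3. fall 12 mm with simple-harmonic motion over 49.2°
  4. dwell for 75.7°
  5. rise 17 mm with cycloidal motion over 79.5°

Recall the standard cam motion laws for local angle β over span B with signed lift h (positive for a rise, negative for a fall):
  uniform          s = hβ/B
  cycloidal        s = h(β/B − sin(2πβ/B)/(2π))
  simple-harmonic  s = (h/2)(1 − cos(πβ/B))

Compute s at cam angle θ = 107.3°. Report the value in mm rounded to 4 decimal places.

seg 1 [0°–64.2°] dwell: s stays 0.0000
seg 2 [64.2°–155.6°] uniform, h=30: θ=107.3° here. β=43.1, B=91.4. 30·43.1/91.4 = 14.1466 → s = 14.1466

14.1466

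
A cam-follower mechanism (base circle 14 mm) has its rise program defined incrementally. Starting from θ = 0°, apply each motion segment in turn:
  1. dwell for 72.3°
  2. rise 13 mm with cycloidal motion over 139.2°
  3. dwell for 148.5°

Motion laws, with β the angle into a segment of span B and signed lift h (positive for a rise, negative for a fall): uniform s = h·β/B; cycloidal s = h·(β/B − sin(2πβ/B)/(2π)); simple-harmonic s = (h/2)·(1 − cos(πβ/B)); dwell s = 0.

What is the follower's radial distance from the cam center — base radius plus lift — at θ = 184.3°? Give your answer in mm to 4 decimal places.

seg 1 [0°–72.3°] dwell: s stays 0.0000
seg 2 [72.3°–211.5°] cycloidal, h=13: θ=184.3° here. β=112, B=139.2. 13·(0.8046 − sin(2π·0.8046)/(2π)) = 12.4082 → s = 12.4082
radial distance = base radius + s = 14 + 12.4082 = 26.4082

26.4082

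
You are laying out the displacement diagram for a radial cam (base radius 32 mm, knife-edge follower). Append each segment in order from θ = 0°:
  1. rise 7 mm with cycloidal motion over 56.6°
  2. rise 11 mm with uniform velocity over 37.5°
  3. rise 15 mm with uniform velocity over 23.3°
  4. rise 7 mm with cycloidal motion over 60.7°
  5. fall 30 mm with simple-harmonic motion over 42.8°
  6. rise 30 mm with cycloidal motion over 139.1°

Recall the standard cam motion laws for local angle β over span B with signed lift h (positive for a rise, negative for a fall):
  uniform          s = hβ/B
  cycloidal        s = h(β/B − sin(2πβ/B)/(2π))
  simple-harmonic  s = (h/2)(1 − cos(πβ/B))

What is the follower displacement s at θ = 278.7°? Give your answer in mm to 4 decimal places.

seg 1 [0°–56.6°] cycloidal, h=7: full span → s += 7 → s = 7.0000
seg 2 [56.6°–94.1°] uniform, h=11: full span → s += 11 → s = 18.0000
seg 3 [94.1°–117.4°] uniform, h=15: full span → s += 15 → s = 33.0000
seg 4 [117.4°–178.1°] cycloidal, h=7: full span → s += 7 → s = 40.0000
seg 5 [178.1°–220.9°] simple-harmonic, h=-30: full span → s += -30 → s = 10.0000
seg 6 [220.9°–360°] cycloidal, h=30: θ=278.7° here. β=57.8, B=139.1. 30·(0.4155 − sin(2π·0.4155)/(2π)) = 10.0490 → s = 20.0490

20.0490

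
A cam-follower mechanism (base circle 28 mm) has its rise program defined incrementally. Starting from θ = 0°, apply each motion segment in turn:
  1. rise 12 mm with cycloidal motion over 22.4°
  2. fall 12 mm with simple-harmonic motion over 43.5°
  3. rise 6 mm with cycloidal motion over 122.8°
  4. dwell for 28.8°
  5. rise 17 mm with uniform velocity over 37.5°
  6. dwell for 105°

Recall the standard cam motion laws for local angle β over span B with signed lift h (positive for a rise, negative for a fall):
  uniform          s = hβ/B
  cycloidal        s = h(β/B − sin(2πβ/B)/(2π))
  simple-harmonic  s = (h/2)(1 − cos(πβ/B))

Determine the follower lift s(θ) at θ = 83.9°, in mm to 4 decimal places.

seg 1 [0°–22.4°] cycloidal, h=12: full span → s += 12 → s = 12.0000
seg 2 [22.4°–65.9°] simple-harmonic, h=-12: full span → s += -12 → s = 0.0000
seg 3 [65.9°–188.7°] cycloidal, h=6: θ=83.9° here. β=18, B=122.8. 6·(0.1466 − sin(2π·0.1466)/(2π)) = 0.1192 → s = 0.1192

0.1192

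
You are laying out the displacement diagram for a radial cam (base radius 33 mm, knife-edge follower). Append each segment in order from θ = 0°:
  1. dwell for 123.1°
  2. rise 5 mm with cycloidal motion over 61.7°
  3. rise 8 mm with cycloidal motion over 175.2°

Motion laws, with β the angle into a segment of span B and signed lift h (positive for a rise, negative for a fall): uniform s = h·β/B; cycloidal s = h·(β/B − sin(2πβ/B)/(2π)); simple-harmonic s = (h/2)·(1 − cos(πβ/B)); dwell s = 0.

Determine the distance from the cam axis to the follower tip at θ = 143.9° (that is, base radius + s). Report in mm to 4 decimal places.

seg 1 [0°–123.1°] dwell: s stays 0.0000
seg 2 [123.1°–184.8°] cycloidal, h=5: θ=143.9° here. β=20.8, B=61.7. 5·(0.3371 − sin(2π·0.3371)/(2π)) = 1.0061 → s = 1.0061
radial distance = base radius + s = 33 + 1.0061 = 34.0061

34.0061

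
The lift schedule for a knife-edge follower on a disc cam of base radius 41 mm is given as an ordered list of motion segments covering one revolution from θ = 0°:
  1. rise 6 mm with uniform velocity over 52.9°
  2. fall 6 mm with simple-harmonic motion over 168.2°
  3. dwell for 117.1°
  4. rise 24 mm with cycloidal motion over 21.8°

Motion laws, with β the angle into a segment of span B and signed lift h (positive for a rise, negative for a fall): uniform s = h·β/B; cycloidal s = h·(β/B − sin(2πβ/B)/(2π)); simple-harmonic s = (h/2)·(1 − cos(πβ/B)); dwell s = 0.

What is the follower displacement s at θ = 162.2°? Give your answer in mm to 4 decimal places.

seg 1 [0°–52.9°] uniform, h=6: full span → s += 6 → s = 6.0000
seg 2 [52.9°–221.1°] simple-harmonic, h=-6: θ=162.2° here. β=109.3, B=168.2. -6/2·(1 − cos(π·0.6498)) = -4.3605 → s = 1.6395

1.6395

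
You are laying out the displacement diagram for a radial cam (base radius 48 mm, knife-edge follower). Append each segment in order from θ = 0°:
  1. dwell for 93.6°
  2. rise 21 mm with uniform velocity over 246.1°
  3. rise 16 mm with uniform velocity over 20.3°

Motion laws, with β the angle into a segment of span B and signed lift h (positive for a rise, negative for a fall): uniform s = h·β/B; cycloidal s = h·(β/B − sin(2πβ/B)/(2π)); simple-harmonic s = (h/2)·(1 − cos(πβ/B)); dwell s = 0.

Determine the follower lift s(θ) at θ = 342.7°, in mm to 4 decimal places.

seg 1 [0°–93.6°] dwell: s stays 0.0000
seg 2 [93.6°–339.7°] uniform, h=21: full span → s += 21 → s = 21.0000
seg 3 [339.7°–360°] uniform, h=16: θ=342.7° here. β=3, B=20.3. 16·3/20.3 = 2.3645 → s = 23.3645

23.3645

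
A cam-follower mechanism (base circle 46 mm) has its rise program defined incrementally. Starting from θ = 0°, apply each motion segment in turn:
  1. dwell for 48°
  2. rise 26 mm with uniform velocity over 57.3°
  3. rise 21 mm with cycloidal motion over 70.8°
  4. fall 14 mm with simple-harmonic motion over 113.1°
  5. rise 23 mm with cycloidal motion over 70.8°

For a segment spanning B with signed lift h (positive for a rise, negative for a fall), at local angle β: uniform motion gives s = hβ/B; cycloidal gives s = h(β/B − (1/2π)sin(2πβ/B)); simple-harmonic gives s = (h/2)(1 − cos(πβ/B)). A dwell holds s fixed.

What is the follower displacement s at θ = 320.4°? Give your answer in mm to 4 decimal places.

seg 1 [0°–48°] dwell: s stays 0.0000
seg 2 [48°–105.3°] uniform, h=26: full span → s += 26 → s = 26.0000
seg 3 [105.3°–176.1°] cycloidal, h=21: full span → s += 21 → s = 47.0000
seg 4 [176.1°–289.2°] simple-harmonic, h=-14: full span → s += -14 → s = 33.0000
seg 5 [289.2°–360°] cycloidal, h=23: θ=320.4° here. β=31.2, B=70.8. 23·(0.4407 − sin(2π·0.4407)/(2π)) = 8.8026 → s = 41.8026

41.8026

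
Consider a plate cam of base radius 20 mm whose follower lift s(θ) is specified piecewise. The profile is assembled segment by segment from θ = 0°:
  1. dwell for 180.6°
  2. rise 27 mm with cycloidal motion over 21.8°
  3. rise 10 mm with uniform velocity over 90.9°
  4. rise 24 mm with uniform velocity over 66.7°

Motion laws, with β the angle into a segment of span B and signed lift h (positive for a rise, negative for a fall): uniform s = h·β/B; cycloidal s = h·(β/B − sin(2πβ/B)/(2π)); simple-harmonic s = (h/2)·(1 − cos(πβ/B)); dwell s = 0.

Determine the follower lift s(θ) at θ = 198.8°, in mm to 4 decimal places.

seg 1 [0°–180.6°] dwell: s stays 0.0000
seg 2 [180.6°–202.4°] cycloidal, h=27: θ=198.8° here. β=18.2, B=21.8. 27·(0.8349 − sin(2π·0.8349)/(2π)) = 26.2419 → s = 26.2419

26.2419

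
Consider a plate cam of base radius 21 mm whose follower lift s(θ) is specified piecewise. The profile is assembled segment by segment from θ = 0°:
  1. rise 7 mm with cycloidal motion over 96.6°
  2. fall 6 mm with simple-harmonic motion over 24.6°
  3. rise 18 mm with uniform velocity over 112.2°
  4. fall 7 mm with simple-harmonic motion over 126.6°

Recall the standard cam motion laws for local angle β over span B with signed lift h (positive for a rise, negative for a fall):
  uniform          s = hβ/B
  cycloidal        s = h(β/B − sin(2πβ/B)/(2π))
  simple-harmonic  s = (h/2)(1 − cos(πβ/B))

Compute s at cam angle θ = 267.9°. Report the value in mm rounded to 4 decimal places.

seg 1 [0°–96.6°] cycloidal, h=7: full span → s += 7 → s = 7.0000
seg 2 [96.6°–121.2°] simple-harmonic, h=-6: full span → s += -6 → s = 1.0000
seg 3 [121.2°–233.4°] uniform, h=18: full span → s += 18 → s = 19.0000
seg 4 [233.4°–360°] simple-harmonic, h=-7: θ=267.9° here. β=34.5, B=126.6. -7/2·(1 − cos(π·0.2725)) = -1.2062 → s = 17.7938

17.7938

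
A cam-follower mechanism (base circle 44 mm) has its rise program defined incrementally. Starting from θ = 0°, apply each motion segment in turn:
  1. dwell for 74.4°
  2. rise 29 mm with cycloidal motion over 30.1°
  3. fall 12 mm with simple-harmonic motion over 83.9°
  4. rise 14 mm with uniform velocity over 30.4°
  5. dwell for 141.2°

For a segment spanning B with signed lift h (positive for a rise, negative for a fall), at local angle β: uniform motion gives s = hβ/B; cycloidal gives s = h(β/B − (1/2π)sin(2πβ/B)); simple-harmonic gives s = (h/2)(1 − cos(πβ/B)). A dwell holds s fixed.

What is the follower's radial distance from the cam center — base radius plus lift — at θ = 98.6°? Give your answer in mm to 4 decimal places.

seg 1 [0°–74.4°] dwell: s stays 0.0000
seg 2 [74.4°–104.5°] cycloidal, h=29: θ=98.6° here. β=24.2, B=30.1. 29·(0.8040 − sin(2π·0.8040)/(2π)) = 27.6681 → s = 27.6681
radial distance = base radius + s = 44 + 27.6681 = 71.6681

71.6681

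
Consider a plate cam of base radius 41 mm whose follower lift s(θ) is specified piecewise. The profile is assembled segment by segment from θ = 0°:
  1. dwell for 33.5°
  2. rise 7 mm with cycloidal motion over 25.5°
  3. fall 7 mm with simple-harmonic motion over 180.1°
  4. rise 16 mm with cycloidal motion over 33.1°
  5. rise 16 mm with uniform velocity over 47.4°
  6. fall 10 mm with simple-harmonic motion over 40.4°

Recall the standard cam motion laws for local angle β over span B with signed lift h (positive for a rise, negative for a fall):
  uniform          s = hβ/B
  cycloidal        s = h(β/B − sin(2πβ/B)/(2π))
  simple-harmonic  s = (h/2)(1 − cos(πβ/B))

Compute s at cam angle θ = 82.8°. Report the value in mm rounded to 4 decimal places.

seg 1 [0°–33.5°] dwell: s stays 0.0000
seg 2 [33.5°–59°] cycloidal, h=7: full span → s += 7 → s = 7.0000
seg 3 [59°–239.1°] simple-harmonic, h=-7: θ=82.8° here. β=23.8, B=180.1. -7/2·(1 − cos(π·0.1321)) = -0.2973 → s = 6.7027

6.7027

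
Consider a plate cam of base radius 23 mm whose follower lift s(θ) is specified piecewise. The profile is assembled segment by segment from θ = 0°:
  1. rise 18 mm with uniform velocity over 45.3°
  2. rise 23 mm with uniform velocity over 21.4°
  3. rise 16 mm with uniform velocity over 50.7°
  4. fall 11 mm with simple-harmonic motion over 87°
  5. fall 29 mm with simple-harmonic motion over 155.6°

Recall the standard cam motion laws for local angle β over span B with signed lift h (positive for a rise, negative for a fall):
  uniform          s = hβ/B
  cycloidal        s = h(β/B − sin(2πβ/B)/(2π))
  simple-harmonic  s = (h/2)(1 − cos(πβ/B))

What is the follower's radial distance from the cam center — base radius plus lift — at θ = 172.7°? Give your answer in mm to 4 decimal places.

seg 1 [0°–45.3°] uniform, h=18: full span → s += 18 → s = 18.0000
seg 2 [45.3°–66.7°] uniform, h=23: full span → s += 23 → s = 41.0000
seg 3 [66.7°–117.4°] uniform, h=16: full span → s += 16 → s = 57.0000
seg 4 [117.4°–204.4°] simple-harmonic, h=-11: θ=172.7° here. β=55.3, B=87. -11/2·(1 − cos(π·0.6356)) = -7.7733 → s = 49.2267
radial distance = base radius + s = 23 + 49.2267 = 72.2267

72.2267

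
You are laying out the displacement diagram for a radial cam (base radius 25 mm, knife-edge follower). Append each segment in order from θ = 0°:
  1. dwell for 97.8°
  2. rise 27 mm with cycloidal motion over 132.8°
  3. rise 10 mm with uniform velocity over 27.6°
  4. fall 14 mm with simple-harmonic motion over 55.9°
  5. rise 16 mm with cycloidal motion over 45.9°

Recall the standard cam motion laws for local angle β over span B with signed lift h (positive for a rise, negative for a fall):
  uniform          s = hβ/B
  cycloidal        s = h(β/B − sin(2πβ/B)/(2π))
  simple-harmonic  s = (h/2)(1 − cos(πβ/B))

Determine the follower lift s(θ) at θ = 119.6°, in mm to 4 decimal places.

seg 1 [0°–97.8°] dwell: s stays 0.0000
seg 2 [97.8°–230.6°] cycloidal, h=27: θ=119.6° here. β=21.8, B=132.8. 27·(0.1642 − sin(2π·0.1642)/(2π)) = 0.7451 → s = 0.7451

0.7451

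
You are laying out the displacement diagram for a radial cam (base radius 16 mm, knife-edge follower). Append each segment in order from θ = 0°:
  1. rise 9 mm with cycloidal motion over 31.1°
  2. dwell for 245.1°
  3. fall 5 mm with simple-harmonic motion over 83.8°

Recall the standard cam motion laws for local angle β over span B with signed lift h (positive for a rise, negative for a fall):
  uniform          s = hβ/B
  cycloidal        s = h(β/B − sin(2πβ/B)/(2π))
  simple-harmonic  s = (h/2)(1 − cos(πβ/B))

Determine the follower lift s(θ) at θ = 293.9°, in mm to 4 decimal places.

seg 1 [0°–31.1°] cycloidal, h=9: full span → s += 9 → s = 9.0000
seg 2 [31.1°–276.2°] dwell: s stays 9.0000
seg 3 [276.2°–360°] simple-harmonic, h=-5: θ=293.9° here. β=17.7, B=83.8. -5/2·(1 − cos(π·0.2112)) = -0.5305 → s = 8.4695

8.4695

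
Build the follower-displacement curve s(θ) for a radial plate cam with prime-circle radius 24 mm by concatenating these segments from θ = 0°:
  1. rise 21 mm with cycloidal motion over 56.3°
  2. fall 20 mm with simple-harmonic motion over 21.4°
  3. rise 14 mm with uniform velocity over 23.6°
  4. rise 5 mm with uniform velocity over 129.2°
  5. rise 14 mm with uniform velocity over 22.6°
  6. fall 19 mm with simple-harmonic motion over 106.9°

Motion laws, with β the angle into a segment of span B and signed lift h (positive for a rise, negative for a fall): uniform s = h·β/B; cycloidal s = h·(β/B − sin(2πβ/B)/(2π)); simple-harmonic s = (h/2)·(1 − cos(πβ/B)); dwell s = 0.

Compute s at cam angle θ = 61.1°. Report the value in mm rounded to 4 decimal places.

seg 1 [0°–56.3°] cycloidal, h=21: full span → s += 21 → s = 21.0000
seg 2 [56.3°–77.7°] simple-harmonic, h=-20: θ=61.1° here. β=4.8, B=21.4. -20/2·(1 − cos(π·0.2243)) = -2.3817 → s = 18.6183

18.6183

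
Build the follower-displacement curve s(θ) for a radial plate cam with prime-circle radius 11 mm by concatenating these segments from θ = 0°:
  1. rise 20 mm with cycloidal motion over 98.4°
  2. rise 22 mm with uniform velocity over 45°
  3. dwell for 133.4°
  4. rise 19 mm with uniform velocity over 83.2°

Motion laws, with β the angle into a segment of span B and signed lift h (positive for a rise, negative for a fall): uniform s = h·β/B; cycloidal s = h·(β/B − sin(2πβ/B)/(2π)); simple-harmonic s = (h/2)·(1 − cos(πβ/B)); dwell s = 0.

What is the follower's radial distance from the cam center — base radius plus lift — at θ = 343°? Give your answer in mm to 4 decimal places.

seg 1 [0°–98.4°] cycloidal, h=20: full span → s += 20 → s = 20.0000
seg 2 [98.4°–143.4°] uniform, h=22: full span → s += 22 → s = 42.0000
seg 3 [143.4°–276.8°] dwell: s stays 42.0000
seg 4 [276.8°–360°] uniform, h=19: θ=343° here. β=66.2, B=83.2. 19·66.2/83.2 = 15.1178 → s = 57.1178
radial distance = base radius + s = 11 + 57.1178 = 68.1178

68.1178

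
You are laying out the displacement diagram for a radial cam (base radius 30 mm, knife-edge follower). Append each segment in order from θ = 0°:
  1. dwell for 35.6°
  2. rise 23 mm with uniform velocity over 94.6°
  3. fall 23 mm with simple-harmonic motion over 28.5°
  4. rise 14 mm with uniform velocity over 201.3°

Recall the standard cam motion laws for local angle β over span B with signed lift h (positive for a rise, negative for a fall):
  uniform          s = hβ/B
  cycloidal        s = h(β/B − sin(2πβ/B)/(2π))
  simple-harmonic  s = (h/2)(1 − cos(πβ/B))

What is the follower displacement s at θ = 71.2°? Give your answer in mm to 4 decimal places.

seg 1 [0°–35.6°] dwell: s stays 0.0000
seg 2 [35.6°–130.2°] uniform, h=23: θ=71.2° here. β=35.6, B=94.6. 23·35.6/94.6 = 8.6554 → s = 8.6554

8.6554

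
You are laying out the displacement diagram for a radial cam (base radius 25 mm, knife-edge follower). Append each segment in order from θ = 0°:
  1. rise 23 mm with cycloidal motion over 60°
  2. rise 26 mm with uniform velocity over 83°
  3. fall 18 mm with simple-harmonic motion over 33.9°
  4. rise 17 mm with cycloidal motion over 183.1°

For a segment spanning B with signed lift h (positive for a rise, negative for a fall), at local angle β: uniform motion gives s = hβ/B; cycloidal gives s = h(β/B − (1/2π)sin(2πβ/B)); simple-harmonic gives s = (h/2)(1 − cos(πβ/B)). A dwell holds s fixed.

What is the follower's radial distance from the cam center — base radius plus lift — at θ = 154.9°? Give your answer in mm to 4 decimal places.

seg 1 [0°–60°] cycloidal, h=23: full span → s += 23 → s = 23.0000
seg 2 [60°–143°] uniform, h=26: full span → s += 26 → s = 49.0000
seg 3 [143°–176.9°] simple-harmonic, h=-18: θ=154.9° here. β=11.9, B=33.9. -18/2·(1 − cos(π·0.3510)) = -4.9401 → s = 44.0599
radial distance = base radius + s = 25 + 44.0599 = 69.0599

69.0599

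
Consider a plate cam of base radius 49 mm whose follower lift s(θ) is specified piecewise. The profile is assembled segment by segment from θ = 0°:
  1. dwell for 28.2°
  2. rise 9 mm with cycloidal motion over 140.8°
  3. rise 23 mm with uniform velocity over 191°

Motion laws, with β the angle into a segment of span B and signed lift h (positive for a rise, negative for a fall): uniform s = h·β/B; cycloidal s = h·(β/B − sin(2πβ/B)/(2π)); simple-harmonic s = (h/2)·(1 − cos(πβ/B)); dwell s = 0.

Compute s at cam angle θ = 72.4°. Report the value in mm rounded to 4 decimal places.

seg 1 [0°–28.2°] dwell: s stays 0.0000
seg 2 [28.2°–169°] cycloidal, h=9: θ=72.4° here. β=44.2, B=140.8. 9·(0.3139 − sin(2π·0.3139)/(2π)) = 1.5069 → s = 1.5069

1.5069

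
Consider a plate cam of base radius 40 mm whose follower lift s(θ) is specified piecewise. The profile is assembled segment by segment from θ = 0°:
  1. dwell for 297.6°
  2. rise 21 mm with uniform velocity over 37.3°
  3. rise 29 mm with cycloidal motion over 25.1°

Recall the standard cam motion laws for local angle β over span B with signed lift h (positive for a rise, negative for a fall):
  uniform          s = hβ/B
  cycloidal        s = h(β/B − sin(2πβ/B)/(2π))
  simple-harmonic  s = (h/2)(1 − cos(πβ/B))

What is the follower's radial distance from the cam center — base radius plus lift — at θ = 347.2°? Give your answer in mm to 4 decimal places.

seg 1 [0°–297.6°] dwell: s stays 0.0000
seg 2 [297.6°–334.9°] uniform, h=21: full span → s += 21 → s = 21.0000
seg 3 [334.9°–360°] cycloidal, h=29: θ=347.2° here. β=12.3, B=25.1. 29·(0.4900 − sin(2π·0.4900)/(2π)) = 13.9225 → s = 34.9225
radial distance = base radius + s = 40 + 34.9225 = 74.9225

74.9225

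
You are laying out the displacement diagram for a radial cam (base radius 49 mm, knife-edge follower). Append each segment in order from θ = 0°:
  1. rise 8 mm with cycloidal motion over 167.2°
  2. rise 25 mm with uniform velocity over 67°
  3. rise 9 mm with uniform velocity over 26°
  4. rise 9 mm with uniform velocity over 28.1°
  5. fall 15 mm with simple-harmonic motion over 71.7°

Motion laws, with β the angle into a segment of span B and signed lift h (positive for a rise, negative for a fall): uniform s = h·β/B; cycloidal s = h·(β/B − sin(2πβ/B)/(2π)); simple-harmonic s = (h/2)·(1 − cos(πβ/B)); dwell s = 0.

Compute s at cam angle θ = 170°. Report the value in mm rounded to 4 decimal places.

seg 1 [0°–167.2°] cycloidal, h=8: full span → s += 8 → s = 8.0000
seg 2 [167.2°–234.2°] uniform, h=25: θ=170° here. β=2.8, B=67. 25·2.8/67 = 1.0448 → s = 9.0448

9.0448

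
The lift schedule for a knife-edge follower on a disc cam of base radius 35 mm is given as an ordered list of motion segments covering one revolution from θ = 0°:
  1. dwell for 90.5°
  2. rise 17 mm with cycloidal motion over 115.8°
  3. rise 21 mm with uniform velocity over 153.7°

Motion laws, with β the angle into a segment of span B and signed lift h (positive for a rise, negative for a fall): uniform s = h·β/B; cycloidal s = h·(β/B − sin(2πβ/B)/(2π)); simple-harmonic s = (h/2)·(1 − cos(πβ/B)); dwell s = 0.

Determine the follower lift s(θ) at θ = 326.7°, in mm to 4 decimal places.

seg 1 [0°–90.5°] dwell: s stays 0.0000
seg 2 [90.5°–206.3°] cycloidal, h=17: full span → s += 17 → s = 17.0000
seg 3 [206.3°–360°] uniform, h=21: θ=326.7° here. β=120.4, B=153.7. 21·120.4/153.7 = 16.4502 → s = 33.4502

33.4502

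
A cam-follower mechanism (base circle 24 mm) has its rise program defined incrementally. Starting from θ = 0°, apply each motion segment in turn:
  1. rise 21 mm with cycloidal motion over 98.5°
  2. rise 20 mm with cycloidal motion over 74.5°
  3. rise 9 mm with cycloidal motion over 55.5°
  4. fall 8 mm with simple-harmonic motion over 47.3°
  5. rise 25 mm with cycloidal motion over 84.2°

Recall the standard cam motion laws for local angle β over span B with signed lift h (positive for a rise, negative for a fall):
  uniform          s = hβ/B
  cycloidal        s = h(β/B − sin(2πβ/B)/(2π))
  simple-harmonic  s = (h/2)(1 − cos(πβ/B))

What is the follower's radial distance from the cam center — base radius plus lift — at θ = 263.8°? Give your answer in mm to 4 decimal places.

seg 1 [0°–98.5°] cycloidal, h=21: full span → s += 21 → s = 21.0000
seg 2 [98.5°–173°] cycloidal, h=20: full span → s += 20 → s = 41.0000
seg 3 [173°–228.5°] cycloidal, h=9: full span → s += 9 → s = 50.0000
seg 4 [228.5°–275.8°] simple-harmonic, h=-8: θ=263.8° here. β=35.3, B=47.3. -8/2·(1 − cos(π·0.7463)) = -6.7954 → s = 43.2046
radial distance = base radius + s = 24 + 43.2046 = 67.2046

67.2046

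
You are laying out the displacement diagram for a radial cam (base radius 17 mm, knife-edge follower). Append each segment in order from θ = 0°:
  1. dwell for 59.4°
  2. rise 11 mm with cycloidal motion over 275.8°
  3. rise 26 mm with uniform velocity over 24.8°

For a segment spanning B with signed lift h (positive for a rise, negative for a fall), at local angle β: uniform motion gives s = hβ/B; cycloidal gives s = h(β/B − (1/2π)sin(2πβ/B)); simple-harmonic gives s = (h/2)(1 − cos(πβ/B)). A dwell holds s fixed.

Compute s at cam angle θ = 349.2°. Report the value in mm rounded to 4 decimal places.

seg 1 [0°–59.4°] dwell: s stays 0.0000
seg 2 [59.4°–335.2°] cycloidal, h=11: full span → s += 11 → s = 11.0000
seg 3 [335.2°–360°] uniform, h=26: θ=349.2° here. β=14, B=24.8. 26·14/24.8 = 14.6774 → s = 25.6774

25.6774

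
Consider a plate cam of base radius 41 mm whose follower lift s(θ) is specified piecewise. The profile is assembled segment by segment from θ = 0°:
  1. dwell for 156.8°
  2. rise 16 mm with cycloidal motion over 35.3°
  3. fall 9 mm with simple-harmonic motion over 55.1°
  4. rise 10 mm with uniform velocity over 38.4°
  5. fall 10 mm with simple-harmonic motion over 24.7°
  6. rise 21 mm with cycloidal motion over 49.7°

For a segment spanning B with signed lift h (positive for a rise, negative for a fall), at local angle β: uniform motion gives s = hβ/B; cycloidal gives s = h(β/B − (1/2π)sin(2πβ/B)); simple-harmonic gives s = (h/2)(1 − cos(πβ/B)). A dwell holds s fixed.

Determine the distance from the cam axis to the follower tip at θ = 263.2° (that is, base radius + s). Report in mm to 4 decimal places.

seg 1 [0°–156.8°] dwell: s stays 0.0000
seg 2 [156.8°–192.1°] cycloidal, h=16: full span → s += 16 → s = 16.0000
seg 3 [192.1°–247.2°] simple-harmonic, h=-9: full span → s += -9 → s = 7.0000
seg 4 [247.2°–285.6°] uniform, h=10: θ=263.2° here. β=16, B=38.4. 10·16/38.4 = 4.1667 → s = 11.1667
radial distance = base radius + s = 41 + 11.1667 = 52.1667

52.1667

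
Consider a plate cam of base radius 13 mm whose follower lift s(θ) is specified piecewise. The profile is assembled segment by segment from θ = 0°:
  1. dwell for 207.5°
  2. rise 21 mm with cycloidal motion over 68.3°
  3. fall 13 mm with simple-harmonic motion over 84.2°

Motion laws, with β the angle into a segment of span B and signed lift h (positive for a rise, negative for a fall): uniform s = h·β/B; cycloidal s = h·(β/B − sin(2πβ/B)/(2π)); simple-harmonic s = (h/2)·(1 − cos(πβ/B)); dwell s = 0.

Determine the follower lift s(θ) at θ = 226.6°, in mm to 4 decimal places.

seg 1 [0°–207.5°] dwell: s stays 0.0000
seg 2 [207.5°–275.8°] cycloidal, h=21: θ=226.6° here. β=19.1, B=68.3. 21·(0.2796 − sin(2π·0.2796)/(2π)) = 2.5882 → s = 2.5882

2.5882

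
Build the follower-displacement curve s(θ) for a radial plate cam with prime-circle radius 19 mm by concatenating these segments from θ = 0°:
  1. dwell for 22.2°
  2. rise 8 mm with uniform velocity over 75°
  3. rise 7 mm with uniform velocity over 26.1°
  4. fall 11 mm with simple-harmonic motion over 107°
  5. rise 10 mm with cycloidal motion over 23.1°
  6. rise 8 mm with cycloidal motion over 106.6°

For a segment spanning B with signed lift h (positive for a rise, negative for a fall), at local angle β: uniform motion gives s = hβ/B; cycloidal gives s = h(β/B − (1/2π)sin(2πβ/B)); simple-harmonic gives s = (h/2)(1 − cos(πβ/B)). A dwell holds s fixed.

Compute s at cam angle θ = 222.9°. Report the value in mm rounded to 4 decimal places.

seg 1 [0°–22.2°] dwell: s stays 0.0000
seg 2 [22.2°–97.2°] uniform, h=8: full span → s += 8 → s = 8.0000
seg 3 [97.2°–123.3°] uniform, h=7: full span → s += 7 → s = 15.0000
seg 4 [123.3°–230.3°] simple-harmonic, h=-11: θ=222.9° here. β=99.6, B=107. -11/2·(1 − cos(π·0.9308)) = -10.8707 → s = 4.1293

4.1293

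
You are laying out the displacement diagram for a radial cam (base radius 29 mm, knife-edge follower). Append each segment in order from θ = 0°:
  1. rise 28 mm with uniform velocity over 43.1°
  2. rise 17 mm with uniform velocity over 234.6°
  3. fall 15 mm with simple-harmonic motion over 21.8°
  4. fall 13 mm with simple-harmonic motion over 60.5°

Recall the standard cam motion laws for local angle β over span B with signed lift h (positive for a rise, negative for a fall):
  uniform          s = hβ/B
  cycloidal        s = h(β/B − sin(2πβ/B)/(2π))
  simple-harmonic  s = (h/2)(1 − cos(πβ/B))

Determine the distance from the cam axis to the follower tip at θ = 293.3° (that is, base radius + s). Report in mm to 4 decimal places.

seg 1 [0°–43.1°] uniform, h=28: full span → s += 28 → s = 28.0000
seg 2 [43.1°–277.7°] uniform, h=17: full span → s += 17 → s = 45.0000
seg 3 [277.7°–299.5°] simple-harmonic, h=-15: θ=293.3° here. β=15.6, B=21.8. -15/2·(1 − cos(π·0.7156)) = -12.2003 → s = 32.7997
radial distance = base radius + s = 29 + 32.7997 = 61.7997

61.7997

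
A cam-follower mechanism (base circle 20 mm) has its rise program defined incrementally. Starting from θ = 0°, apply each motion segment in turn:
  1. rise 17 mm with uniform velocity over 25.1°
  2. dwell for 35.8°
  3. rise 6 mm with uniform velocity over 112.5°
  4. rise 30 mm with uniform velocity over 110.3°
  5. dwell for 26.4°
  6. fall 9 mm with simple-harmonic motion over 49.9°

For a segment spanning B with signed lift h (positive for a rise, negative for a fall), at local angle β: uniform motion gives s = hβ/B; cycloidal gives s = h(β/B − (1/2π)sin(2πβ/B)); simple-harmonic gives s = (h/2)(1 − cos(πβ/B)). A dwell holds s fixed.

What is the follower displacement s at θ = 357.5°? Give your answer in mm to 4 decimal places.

seg 1 [0°–25.1°] uniform, h=17: full span → s += 17 → s = 17.0000
seg 2 [25.1°–60.9°] dwell: s stays 17.0000
seg 3 [60.9°–173.4°] uniform, h=6: full span → s += 6 → s = 23.0000
seg 4 [173.4°–283.7°] uniform, h=30: full span → s += 30 → s = 53.0000
seg 5 [283.7°–310.1°] dwell: s stays 53.0000
seg 6 [310.1°–360°] simple-harmonic, h=-9: θ=357.5° here. β=47.4, B=49.9. -9/2·(1 − cos(π·0.9499)) = -8.9444 → s = 44.0556

44.0556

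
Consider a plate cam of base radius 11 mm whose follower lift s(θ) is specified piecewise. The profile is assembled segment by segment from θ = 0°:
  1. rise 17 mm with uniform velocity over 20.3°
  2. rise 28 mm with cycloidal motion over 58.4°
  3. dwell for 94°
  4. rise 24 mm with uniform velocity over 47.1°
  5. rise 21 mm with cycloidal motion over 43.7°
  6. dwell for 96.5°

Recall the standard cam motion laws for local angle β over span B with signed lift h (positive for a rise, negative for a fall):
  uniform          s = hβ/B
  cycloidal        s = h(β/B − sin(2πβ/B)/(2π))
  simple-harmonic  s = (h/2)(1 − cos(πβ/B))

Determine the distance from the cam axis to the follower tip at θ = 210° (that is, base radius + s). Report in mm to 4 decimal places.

seg 1 [0°–20.3°] uniform, h=17: full span → s += 17 → s = 17.0000
seg 2 [20.3°–78.7°] cycloidal, h=28: full span → s += 28 → s = 45.0000
seg 3 [78.7°–172.7°] dwell: s stays 45.0000
seg 4 [172.7°–219.8°] uniform, h=24: θ=210° here. β=37.3, B=47.1. 24·37.3/47.1 = 19.0064 → s = 64.0064
radial distance = base radius + s = 11 + 64.0064 = 75.0064

75.0064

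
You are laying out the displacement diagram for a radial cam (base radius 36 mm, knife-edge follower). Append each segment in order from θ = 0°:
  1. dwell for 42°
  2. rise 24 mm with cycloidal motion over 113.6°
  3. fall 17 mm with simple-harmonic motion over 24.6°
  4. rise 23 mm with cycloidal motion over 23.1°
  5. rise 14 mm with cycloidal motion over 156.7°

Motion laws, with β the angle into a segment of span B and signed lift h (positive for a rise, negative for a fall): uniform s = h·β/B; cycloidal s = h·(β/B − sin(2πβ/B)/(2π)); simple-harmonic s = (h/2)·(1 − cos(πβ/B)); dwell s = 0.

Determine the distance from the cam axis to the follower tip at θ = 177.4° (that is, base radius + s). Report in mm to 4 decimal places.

seg 1 [0°–42°] dwell: s stays 0.0000
seg 2 [42°–155.6°] cycloidal, h=24: full span → s += 24 → s = 24.0000
seg 3 [155.6°–180.2°] simple-harmonic, h=-17: θ=177.4° here. β=21.8, B=24.6. -17/2·(1 − cos(π·0.8862)) = -16.4623 → s = 7.5377
radial distance = base radius + s = 36 + 7.5377 = 43.5377

43.5377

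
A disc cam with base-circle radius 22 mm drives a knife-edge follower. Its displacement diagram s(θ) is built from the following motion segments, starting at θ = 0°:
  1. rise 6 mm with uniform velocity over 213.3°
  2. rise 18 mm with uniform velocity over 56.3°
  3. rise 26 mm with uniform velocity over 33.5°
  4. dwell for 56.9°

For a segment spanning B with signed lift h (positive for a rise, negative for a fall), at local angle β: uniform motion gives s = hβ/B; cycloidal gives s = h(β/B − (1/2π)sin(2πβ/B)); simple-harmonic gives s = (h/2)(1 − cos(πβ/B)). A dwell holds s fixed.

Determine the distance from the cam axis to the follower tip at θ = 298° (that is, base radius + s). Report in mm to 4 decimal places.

seg 1 [0°–213.3°] uniform, h=6: full span → s += 6 → s = 6.0000
seg 2 [213.3°–269.6°] uniform, h=18: full span → s += 18 → s = 24.0000
seg 3 [269.6°–303.1°] uniform, h=26: θ=298° here. β=28.4, B=33.5. 26·28.4/33.5 = 22.0418 → s = 46.0418
radial distance = base radius + s = 22 + 46.0418 = 68.0418

68.0418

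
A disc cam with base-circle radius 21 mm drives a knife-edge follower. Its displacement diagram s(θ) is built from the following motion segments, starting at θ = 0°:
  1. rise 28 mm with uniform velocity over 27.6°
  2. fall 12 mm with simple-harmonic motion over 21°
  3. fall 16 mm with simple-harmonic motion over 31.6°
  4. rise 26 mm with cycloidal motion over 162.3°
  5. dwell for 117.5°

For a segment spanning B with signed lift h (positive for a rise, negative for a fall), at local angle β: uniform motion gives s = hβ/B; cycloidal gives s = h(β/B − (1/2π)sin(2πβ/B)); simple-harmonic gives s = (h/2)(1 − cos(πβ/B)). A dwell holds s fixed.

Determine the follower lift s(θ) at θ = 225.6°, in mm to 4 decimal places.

seg 1 [0°–27.6°] uniform, h=28: full span → s += 28 → s = 28.0000
seg 2 [27.6°–48.6°] simple-harmonic, h=-12: full span → s += -12 → s = 16.0000
seg 3 [48.6°–80.2°] simple-harmonic, h=-16: full span → s += -16 → s = 0.0000
seg 4 [80.2°–242.5°] cycloidal, h=26: θ=225.6° here. β=145.4, B=162.3. 26·(0.8959 − sin(2π·0.8959)/(2π)) = 25.8109 → s = 25.8109

25.8109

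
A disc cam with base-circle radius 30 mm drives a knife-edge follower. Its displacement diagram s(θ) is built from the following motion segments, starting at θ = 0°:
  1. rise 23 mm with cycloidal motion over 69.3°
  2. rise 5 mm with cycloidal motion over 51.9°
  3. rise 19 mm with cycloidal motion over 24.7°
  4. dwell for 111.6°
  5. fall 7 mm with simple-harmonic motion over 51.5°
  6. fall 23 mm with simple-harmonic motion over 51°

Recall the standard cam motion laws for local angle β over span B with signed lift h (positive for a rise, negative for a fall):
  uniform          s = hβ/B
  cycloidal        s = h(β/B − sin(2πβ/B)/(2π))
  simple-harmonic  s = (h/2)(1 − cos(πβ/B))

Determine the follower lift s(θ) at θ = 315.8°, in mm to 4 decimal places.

seg 1 [0°–69.3°] cycloidal, h=23: full span → s += 23 → s = 23.0000
seg 2 [69.3°–121.2°] cycloidal, h=5: full span → s += 5 → s = 28.0000
seg 3 [121.2°–145.9°] cycloidal, h=19: full span → s += 19 → s = 47.0000
seg 4 [145.9°–257.5°] dwell: s stays 47.0000
seg 5 [257.5°–309°] simple-harmonic, h=-7: full span → s += -7 → s = 40.0000
seg 6 [309°–360°] simple-harmonic, h=-23: θ=315.8° here. β=6.8, B=51. -23/2·(1 − cos(π·0.1333)) = -0.9942 → s = 39.0058

39.0058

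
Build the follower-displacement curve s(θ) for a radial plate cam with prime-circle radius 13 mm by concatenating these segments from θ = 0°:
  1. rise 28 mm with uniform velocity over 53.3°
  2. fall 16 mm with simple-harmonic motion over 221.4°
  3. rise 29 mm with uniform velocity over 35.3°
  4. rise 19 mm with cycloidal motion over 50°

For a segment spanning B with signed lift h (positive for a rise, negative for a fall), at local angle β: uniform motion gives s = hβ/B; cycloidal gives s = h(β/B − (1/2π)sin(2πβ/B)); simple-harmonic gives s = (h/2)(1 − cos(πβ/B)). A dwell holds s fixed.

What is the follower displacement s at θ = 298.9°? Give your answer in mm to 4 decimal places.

seg 1 [0°–53.3°] uniform, h=28: full span → s += 28 → s = 28.0000
seg 2 [53.3°–274.7°] simple-harmonic, h=-16: full span → s += -16 → s = 12.0000
seg 3 [274.7°–310°] uniform, h=29: θ=298.9° here. β=24.2, B=35.3. 29·24.2/35.3 = 19.8810 → s = 31.8810

31.8810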